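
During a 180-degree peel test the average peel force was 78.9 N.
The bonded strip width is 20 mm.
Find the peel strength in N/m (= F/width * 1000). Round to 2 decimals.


Peel strength = F/width * 1000
= 78.9 / 20 * 1000
= 3945.00 N/m

3945.00


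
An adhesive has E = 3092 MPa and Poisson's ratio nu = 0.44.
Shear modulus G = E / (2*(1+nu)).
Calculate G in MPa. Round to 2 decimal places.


G = 3092 / (2*(1+0.44))
= 3092 / 2.88
= 1073.61 MPa

1073.61


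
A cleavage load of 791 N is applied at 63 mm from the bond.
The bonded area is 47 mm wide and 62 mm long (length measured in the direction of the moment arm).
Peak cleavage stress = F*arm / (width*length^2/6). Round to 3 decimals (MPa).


Moment = 791 * 63 = 49833 N*mm
Section modulus = 47 * 3844 / 6 = 180668 / 6 mm^3
Stress = 49833 / (180668 / 6) = 298998 / 180668
= 1.655 MPa

1.655


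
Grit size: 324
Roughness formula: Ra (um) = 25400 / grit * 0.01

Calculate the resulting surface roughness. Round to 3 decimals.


Ra = 25400 / 324 * 0.01
= 0.784 um

0.784


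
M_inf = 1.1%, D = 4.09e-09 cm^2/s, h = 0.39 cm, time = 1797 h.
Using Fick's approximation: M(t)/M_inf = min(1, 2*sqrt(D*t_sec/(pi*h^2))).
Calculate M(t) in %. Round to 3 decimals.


t = 6469200 s
ratio = min(1, 2*sqrt(4.09e-09*6469200/(pi*0.1521)))
= 0.470628
M(t) = 1.1 * 0.470628 = 0.518%

0.518


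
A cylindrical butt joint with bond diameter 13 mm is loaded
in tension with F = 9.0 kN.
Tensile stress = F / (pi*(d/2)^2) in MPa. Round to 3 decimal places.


Area = pi * (13/2)^2 = 132.7323 mm^2
Stress = 9.0*1000 / 132.7323
= 67.806 MPa

67.806


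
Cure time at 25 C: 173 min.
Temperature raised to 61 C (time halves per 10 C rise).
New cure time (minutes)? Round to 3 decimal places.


Acceleration factor = 2^(36/10) = 12.1257
New time = 173 / 12.1257 = 14.267 min

14.267


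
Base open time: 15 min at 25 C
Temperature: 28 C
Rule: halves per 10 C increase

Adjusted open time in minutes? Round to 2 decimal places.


Acceleration = 2^((28-25)/10) = 1.2311
Open time = 15 / 1.2311 = 12.18 min

12.18


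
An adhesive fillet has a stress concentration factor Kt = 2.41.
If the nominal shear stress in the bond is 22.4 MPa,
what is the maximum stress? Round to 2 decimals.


Max stress = 22.4 * 2.41 = 53.98 MPa

53.98


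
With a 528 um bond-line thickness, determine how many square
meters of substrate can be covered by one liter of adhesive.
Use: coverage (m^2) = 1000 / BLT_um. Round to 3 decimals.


Coverage = 1000 / 528 = 1.894 m^2

1.894


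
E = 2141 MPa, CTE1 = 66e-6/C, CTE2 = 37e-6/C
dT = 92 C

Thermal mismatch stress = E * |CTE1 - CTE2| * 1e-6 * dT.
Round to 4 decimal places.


= 2141 * 29e-6 * 92
= 5.7122 MPa

5.7122


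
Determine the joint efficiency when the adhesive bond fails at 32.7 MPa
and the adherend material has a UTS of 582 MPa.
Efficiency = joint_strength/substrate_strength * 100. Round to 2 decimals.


Joint efficiency = 32.7 / 582 * 100
= 5.62%

5.62


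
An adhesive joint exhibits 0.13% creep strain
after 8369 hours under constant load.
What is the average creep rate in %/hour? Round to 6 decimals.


Creep rate = strain / time
= 0.13 / 8369
= 0.000016 %/h

0.000016


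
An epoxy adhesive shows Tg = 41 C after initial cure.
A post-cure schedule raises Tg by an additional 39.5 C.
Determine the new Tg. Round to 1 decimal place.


New Tg = 41 + 39.5
= 80.5 C

80.5


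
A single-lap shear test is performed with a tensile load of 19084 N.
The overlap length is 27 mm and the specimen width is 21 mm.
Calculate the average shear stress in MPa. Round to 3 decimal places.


Shear stress = F / (overlap * width)
= 19084 / (27 * 21)
= 19084 / 567
= 33.658 MPa

33.658


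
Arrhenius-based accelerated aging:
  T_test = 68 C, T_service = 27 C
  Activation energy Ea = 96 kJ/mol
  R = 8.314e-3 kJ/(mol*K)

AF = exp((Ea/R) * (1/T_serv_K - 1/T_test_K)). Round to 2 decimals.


T_test_K = 341.15, T_serv_K = 300.15
AF = exp((96/8.314e-3) * (1/300.15 - 1/341.15))
= 101.84

101.84


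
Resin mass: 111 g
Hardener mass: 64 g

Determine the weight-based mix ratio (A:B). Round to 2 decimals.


Ratio = 111 / 64 = 1.73

1.73


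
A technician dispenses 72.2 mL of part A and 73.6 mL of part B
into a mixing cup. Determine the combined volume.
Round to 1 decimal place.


Combined volume = 72.2 + 73.6
= 145.8 mL

145.8


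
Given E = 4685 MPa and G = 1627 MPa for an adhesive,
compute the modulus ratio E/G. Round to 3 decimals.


E/G ratio = 4685 / 1627 = 2.880

2.880


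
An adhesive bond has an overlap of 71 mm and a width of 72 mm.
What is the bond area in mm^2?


Bond area = overlap * width
= 71 * 72
= 5112 mm^2

5112


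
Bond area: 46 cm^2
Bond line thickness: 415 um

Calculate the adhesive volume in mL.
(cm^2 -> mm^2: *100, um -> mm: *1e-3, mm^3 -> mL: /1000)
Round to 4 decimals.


V = 46*100 * 415*1e-3 / 1000
= 1.9090 mL

1.9090


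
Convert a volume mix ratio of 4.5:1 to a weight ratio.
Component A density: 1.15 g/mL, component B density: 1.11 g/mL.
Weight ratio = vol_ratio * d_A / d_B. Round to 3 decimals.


= 4.5 * 1.15 / 1.11 = 4.662

4.662


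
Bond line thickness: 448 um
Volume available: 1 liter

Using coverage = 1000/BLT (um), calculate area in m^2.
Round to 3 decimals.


1 L = 1e6 mm^3, thickness = 448 um = 0.448 mm
Area = 1e6 / 0.448 mm^2 = (1e6 / 0.448) / 1e6 m^2 = 1000 / 448 m^2
= 2.232 m^2

2.232


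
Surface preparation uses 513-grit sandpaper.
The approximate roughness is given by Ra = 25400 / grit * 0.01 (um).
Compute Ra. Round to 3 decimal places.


Ra = 25400 / 513 * 0.01
= 254 / 513
= 0.495 um

0.495


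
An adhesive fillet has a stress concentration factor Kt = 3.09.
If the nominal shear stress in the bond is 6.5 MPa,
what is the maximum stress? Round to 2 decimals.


Max stress = 6.5 * 3.09 = 20.09 MPa

20.09


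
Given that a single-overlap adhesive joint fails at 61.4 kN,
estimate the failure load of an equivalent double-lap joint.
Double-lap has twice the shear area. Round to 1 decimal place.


Double-lap factor = 2
Expected load = 61.4 * 2 = 122.8 kN

122.8


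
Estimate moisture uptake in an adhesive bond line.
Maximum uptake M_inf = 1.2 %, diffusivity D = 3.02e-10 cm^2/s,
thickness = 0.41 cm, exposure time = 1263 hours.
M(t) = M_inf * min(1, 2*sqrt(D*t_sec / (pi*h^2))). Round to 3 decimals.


Convert time: 1263 h = 4546800 s
ratio = min(1, 2*sqrt(3.02e-10*4546800/(pi*0.41^2)))
= 0.101983
M(t) = 1.2 * 0.101983 = 0.122%

0.122


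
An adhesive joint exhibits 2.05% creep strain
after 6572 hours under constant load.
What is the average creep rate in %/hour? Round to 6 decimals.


Creep rate = strain / time
= 2.05 / 6572
= 0.000312 %/h

0.000312


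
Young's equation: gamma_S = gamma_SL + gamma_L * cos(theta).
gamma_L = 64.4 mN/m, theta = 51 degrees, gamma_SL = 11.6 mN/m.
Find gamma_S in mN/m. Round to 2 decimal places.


cos(51 deg) = 0.629320
gamma_S = 11.6 + 64.4 * 0.629320
= 52.13 mN/m

52.13


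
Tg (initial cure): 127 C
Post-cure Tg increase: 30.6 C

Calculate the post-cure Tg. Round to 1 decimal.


Post-cure Tg = 127 + 30.6 = 157.6 C

157.6


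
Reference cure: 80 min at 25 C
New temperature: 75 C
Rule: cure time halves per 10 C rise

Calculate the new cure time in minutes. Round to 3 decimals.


factor = 2^((75-25)/10) = 32.0000
t_new = 80 / 32.0000 = 2.500 min

2.500


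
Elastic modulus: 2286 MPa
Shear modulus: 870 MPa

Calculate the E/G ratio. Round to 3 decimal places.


E / G = 2286 / 870 = 2.628

2.628


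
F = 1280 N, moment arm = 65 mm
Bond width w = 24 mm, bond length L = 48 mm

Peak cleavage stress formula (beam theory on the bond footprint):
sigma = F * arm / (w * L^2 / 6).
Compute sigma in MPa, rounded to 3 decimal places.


sigma = (1280 * 65) / (24 * 2304 / 6)
= 83200 * 6 / 55296
= 499200 / 55296
= 9.028 MPa

9.028


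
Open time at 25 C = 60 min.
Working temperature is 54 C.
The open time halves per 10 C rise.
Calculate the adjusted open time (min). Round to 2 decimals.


factor = 2^((54 - 25) / 10) = 7.4643
ot = 60 / 7.4643 = 8.04 min

8.04


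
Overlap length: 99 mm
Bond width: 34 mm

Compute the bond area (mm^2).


Bond area = 99 * 34 = 3366 mm^2

3366


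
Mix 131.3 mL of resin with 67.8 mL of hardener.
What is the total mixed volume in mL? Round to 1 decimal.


Total = 131.3 + 67.8 = 199.1 mL

199.1


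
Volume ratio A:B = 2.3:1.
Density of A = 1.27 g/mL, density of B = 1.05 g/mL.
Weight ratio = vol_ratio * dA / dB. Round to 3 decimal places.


Wt ratio = 2.3 * 1.27 / 1.05
= 2.782

2.782


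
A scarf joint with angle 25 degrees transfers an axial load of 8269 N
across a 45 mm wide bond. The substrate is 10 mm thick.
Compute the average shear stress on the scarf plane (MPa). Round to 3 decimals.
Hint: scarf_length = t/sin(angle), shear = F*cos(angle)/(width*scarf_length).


scarf_length = 10 / sin(25 deg) = 23.6620 mm
cos(25 deg) = 0.906308
shear stress = 8269 * 0.906308 / (45 * 23.6620)
= 7.038 MPa

7.038


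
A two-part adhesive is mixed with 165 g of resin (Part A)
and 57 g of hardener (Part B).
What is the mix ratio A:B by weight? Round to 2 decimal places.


Mix ratio = mass_A / mass_B
= 165 / 57
= 2.89

2.89


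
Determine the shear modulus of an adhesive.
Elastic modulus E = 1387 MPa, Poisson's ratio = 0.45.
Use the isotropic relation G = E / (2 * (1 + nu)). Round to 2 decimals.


G = 1387 / (2*(1+0.45)) = 1387 / 2.90
= 478.28 MPa

478.28


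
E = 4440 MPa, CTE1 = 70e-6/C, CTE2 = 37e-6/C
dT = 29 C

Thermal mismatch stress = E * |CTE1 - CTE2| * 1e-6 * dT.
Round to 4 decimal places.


= 4440 * 33e-6 * 29
= 4.2491 MPa

4.2491


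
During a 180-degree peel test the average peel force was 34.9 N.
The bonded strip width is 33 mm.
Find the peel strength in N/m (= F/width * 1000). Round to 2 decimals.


Peel strength = F/width * 1000
= 34.9 / 33 * 1000
= 1057.58 N/m

1057.58


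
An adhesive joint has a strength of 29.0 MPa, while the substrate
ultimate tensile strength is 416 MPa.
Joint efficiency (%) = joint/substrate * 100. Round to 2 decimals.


Efficiency = 29.0 / 416 * 100
= 6.97%

6.97


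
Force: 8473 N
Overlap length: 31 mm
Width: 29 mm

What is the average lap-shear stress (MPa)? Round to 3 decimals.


Average shear stress = F / (overlap * width)
= 8473 / (31 * 29)
= 9.425 MPa

9.425


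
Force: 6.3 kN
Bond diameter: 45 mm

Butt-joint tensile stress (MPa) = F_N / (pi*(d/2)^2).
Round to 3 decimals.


F_N = 6.3 * 1000 = 6300.0 N
A = pi*(22.5)^2 = 1590.4313 mm^2
stress = 6300.0 / 1590.4313 = 3.961 MPa

3.961


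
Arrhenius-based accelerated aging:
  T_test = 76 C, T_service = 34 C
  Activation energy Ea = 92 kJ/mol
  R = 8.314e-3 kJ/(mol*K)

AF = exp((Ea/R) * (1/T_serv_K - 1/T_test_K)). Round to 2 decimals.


T_test_K = 349.15, T_serv_K = 307.15
AF = exp((92/8.314e-3) * (1/307.15 - 1/349.15))
= 76.23

76.23


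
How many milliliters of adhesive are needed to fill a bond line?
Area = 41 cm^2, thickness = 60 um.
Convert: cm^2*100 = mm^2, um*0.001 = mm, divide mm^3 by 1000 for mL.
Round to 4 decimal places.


= (41 * 100) * (60 * 0.001) / 1000
= 0.2460 mL

0.2460


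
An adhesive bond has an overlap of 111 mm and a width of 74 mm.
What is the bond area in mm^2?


Bond area = overlap * width
= 111 * 74
= 8214 mm^2

8214


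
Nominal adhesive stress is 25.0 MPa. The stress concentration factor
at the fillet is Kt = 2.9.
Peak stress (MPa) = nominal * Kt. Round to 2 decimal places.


Peak = 25.0 * 2.9 = 72.50 MPa

72.50


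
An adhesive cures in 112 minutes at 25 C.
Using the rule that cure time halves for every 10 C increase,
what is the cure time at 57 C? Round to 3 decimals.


Factor = 2^((57 - 25) / 10) = 9.1896
Cure time = 112 / 9.1896
= 12.188 minutes

12.188


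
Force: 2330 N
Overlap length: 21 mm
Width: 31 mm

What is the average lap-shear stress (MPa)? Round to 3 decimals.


Average shear stress = F / (overlap * width)
= 2330 / (21 * 31)
= 3.579 MPa

3.579


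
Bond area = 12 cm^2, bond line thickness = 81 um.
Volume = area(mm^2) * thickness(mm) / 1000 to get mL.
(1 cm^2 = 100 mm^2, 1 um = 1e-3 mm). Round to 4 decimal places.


area_mm2 = 12 * 100 = 1200
blt_mm = 81 * 1e-3 = 0.081
vol_mm3 = 1200 * 0.081 = 97.2
vol_mL = 97.2 / 1000 = 0.0972 mL

0.0972


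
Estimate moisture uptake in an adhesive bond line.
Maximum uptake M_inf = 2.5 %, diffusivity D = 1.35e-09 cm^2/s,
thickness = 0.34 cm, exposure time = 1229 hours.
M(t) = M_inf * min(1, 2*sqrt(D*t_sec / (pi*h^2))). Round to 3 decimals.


Convert time: 1229 h = 4424400 s
ratio = min(1, 2*sqrt(1.35e-09*4424400/(pi*0.34^2)))
= 0.256490
M(t) = 2.5 * 0.256490 = 0.641%

0.641


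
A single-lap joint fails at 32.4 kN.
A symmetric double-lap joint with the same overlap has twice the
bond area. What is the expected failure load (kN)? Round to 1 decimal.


Double-lap load = 2 * 32.4 = 64.8 kN

64.8


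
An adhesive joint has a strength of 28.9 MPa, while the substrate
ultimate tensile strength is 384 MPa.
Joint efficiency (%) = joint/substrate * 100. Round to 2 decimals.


Efficiency = 28.9 / 384 * 100
= 7.53%

7.53


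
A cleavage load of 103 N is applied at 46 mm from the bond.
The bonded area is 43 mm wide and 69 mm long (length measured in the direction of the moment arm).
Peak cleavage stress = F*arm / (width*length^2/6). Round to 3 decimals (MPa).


Moment = 103 * 46 = 4738 N*mm
Section modulus = 43 * 4761 / 6 = 204723 / 6 mm^3
Stress = 4738 / (204723 / 6) = 28428 / 204723
= 0.139 MPa

0.139


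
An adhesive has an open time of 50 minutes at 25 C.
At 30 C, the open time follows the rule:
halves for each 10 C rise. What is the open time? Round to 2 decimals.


Factor = 2^((30-25)/10) = 1.4142
Open time = 50 / 1.4142 = 35.36 min

35.36


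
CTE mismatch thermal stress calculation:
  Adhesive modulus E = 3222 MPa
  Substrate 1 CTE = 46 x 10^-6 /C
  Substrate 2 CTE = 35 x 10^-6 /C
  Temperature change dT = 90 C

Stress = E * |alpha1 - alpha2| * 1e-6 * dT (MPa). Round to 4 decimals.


delta_alpha = |46 - 35| = 11 x 10^-6/C
Stress = 3222 * 11e-6 * 90
= 3.1898 MPa

3.1898


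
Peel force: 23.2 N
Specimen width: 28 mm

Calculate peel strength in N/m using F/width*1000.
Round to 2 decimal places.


Peel strength = 23.2 / 28 * 1000 = 828.57 N/m

828.57


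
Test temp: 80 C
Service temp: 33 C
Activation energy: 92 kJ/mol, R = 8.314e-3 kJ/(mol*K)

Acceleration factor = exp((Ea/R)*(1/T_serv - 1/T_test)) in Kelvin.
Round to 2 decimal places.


AF = exp((92/0.008314)*(1/306.15 - 1/353.15))
= 122.78

122.78


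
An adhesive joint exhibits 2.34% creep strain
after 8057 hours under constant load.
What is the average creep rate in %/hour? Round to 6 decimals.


Creep rate = strain / time
= 2.34 / 8057
= 0.000290 %/h

0.000290


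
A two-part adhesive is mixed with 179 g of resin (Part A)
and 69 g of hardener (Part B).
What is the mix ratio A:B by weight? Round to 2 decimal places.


Mix ratio = mass_A / mass_B
= 179 / 69
= 2.59

2.59


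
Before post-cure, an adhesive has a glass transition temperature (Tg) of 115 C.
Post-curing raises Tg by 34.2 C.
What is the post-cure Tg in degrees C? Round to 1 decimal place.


Tg_post = Tg_base + delta_Tg
= 115 + 34.2
= 149.2 C

149.2


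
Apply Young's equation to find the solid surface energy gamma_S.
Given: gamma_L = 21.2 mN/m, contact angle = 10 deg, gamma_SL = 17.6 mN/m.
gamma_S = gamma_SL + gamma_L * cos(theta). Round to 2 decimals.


theta_rad = 10 * pi/180 = 0.174533
gamma_S = 17.6 + 21.2 * cos(0.174533)
= 38.48 mN/m

38.48


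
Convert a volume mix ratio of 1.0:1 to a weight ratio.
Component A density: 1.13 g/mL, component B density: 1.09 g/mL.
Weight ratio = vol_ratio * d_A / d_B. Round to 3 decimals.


= 1.0 * 1.13 / 1.09 = 1.037

1.037


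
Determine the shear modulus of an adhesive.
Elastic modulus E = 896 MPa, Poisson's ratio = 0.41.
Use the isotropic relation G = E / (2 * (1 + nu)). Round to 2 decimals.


G = 896 / (2*(1+0.41)) = 896 / 2.82
= 317.73 MPa

317.73


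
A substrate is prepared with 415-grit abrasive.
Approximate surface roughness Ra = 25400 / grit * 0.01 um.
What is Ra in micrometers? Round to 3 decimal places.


Ra = 25400 / 415 * 0.01 = 0.612 um

0.612


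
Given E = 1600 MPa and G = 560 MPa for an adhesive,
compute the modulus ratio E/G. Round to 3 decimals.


E/G ratio = 1600 / 560 = 2.857

2.857


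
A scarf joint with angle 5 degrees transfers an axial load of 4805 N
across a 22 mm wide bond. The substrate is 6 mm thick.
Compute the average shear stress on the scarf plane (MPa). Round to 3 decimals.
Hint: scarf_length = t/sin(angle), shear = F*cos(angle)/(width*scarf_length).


scarf_length = 6 / sin(5 deg) = 68.8423 mm
cos(5 deg) = 0.996195
shear stress = 4805 * 0.996195 / (22 * 68.8423)
= 3.161 MPa

3.161


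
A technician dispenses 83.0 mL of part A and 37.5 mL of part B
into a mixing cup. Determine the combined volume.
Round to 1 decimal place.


Combined volume = 83.0 + 37.5
= 120.5 mL

120.5


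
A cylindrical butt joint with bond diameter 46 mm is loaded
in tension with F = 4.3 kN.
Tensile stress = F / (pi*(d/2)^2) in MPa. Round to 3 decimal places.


Area = pi * (46/2)^2 = 1661.9025 mm^2
Stress = 4.3*1000 / 1661.9025
= 2.587 MPa

2.587


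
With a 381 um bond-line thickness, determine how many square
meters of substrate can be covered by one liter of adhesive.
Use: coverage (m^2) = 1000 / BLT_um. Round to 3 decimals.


Coverage = 1000 / 381 = 2.625 m^2

2.625


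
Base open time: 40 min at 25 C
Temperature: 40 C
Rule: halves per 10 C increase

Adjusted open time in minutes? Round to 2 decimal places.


Acceleration = 2^((40-25)/10) = 2.8284
Open time = 40 / 2.8284 = 14.14 min

14.14


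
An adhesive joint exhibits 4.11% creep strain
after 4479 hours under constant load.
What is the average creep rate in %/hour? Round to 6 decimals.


Creep rate = strain / time
= 4.11 / 4479
= 0.000918 %/h

0.000918


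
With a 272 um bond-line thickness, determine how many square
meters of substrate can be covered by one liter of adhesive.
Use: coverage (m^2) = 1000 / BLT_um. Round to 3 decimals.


Coverage = 1000 / 272 = 3.676 m^2

3.676


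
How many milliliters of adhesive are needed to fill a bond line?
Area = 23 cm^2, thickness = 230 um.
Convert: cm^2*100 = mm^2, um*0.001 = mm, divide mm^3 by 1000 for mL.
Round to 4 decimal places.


= (23 * 100) * (230 * 0.001) / 1000
= 0.5290 mL

0.5290


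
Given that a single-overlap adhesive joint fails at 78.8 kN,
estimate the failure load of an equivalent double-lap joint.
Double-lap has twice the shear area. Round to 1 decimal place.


Double-lap factor = 2
Expected load = 78.8 * 2 = 157.6 kN

157.6


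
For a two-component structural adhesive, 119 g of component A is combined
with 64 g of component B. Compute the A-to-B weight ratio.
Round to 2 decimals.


Weight ratio A:B = 119 / 64
= 1.86

1.86


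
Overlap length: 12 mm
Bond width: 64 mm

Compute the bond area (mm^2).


Bond area = 12 * 64 = 768 mm^2

768


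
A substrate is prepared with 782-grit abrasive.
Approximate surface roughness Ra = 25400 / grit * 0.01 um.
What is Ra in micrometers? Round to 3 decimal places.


Ra = 25400 / 782 * 0.01 = 0.325 um

0.325


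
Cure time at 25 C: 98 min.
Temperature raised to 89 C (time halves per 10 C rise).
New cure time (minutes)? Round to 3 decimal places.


Acceleration factor = 2^(64/10) = 84.4485
New time = 98 / 84.4485 = 1.160 min

1.160


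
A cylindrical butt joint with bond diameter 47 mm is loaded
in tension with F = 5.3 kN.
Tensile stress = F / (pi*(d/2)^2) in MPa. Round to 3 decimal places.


Area = pi * (47/2)^2 = 1734.9445 mm^2
Stress = 5.3*1000 / 1734.9445
= 3.055 MPa

3.055


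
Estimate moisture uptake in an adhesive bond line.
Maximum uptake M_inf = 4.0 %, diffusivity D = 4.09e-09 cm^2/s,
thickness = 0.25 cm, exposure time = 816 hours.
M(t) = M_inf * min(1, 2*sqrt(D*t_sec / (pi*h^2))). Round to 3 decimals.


Convert time: 816 h = 2937600 s
ratio = min(1, 2*sqrt(4.09e-09*2937600/(pi*0.25^2)))
= 0.494735
M(t) = 4.0 * 0.494735 = 1.979%

1.979


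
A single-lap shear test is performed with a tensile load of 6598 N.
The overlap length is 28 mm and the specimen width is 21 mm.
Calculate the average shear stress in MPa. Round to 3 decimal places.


Shear stress = F / (overlap * width)
= 6598 / (28 * 21)
= 6598 / 588
= 11.221 MPa

11.221


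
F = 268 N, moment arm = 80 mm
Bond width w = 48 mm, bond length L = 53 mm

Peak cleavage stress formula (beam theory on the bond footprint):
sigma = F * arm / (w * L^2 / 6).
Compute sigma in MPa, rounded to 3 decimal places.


sigma = (268 * 80) / (48 * 2809 / 6)
= 21440 * 6 / 134832
= 128640 / 134832
= 0.954 MPa

0.954


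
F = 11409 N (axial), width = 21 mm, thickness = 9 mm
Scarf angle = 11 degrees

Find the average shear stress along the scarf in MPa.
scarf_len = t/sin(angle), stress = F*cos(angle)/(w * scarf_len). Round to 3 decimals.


scarf_len = 9/sin(11 deg) = 47.1676
cos(11 deg) = 0.981627
stress = 11409*0.981627/(21*47.1676) = 11.307 MPa

11.307


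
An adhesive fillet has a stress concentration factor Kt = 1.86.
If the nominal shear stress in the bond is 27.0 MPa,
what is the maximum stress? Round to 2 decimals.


Max stress = 27.0 * 1.86 = 50.22 MPa

50.22


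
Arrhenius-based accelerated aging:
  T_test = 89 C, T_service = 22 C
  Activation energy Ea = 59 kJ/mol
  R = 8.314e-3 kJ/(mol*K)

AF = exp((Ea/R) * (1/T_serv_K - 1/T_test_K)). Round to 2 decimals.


T_test_K = 362.15, T_serv_K = 295.15
AF = exp((59/8.314e-3) * (1/295.15 - 1/362.15))
= 85.47

85.47


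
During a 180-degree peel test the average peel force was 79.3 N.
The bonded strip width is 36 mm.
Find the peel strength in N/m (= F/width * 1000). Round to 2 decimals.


Peel strength = F/width * 1000
= 79.3 / 36 * 1000
= 2202.78 N/m

2202.78


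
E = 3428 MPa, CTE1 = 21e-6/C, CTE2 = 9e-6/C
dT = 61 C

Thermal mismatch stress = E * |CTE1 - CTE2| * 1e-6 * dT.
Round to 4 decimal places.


= 3428 * 12e-6 * 61
= 2.5093 MPa

2.5093


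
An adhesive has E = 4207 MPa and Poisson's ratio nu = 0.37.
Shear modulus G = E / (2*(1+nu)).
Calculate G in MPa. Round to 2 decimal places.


G = 4207 / (2*(1+0.37))
= 4207 / 2.74
= 1535.40 MPa

1535.40


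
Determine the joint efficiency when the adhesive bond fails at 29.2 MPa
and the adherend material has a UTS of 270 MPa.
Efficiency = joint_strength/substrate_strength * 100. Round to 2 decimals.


Joint efficiency = 29.2 / 270 * 100
= 10.81%

10.81


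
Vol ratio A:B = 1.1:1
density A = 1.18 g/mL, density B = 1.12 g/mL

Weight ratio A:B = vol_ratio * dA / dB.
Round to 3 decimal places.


Weight ratio = 1.1 * 1.18 / 1.12
= 1.159

1.159


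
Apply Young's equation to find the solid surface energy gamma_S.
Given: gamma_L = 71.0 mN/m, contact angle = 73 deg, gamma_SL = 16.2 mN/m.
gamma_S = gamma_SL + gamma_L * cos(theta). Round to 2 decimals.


theta_rad = 73 * pi/180 = 1.274090
gamma_S = 16.2 + 71.0 * cos(1.274090)
= 36.96 mN/m

36.96


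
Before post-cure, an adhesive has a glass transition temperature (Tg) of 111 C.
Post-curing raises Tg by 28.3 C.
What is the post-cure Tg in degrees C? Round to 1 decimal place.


Tg_post = Tg_base + delta_Tg
= 111 + 28.3
= 139.3 C

139.3


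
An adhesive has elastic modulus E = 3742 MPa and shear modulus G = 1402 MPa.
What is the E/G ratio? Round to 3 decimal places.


E/G = 3742 / 1402 = 2.669

2.669


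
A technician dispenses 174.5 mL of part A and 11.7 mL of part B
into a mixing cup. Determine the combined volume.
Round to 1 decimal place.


Combined volume = 174.5 + 11.7
= 186.2 mL

186.2


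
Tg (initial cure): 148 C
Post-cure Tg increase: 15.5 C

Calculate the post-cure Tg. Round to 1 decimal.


Post-cure Tg = 148 + 15.5 = 163.5 C

163.5


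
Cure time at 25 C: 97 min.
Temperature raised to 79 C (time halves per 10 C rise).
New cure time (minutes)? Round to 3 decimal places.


Acceleration factor = 2^(54/10) = 42.2243
New time = 97 / 42.2243 = 2.297 min

2.297


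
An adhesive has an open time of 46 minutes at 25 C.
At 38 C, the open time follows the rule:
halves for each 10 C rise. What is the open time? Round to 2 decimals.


Factor = 2^((38-25)/10) = 2.4623
Open time = 46 / 2.4623 = 18.68 min

18.68


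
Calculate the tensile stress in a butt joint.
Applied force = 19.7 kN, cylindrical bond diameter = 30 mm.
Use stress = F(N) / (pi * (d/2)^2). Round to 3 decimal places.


A = pi * 15.0^2 = 706.8583 mm^2
sigma = 19700.0 / 706.8583 = 27.870 MPa

27.870


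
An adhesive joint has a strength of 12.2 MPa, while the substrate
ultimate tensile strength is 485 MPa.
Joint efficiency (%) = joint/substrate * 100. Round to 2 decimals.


Efficiency = 12.2 / 485 * 100
= 2.52%

2.52


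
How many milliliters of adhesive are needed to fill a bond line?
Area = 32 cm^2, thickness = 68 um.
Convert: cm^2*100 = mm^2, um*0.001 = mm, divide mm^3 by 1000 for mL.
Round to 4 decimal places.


= (32 * 100) * (68 * 0.001) / 1000
= 0.2176 mL

0.2176


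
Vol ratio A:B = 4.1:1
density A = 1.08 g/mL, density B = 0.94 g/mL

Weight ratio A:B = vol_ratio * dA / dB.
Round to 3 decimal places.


Weight ratio = 4.1 * 1.08 / 0.94
= 4.711

4.711


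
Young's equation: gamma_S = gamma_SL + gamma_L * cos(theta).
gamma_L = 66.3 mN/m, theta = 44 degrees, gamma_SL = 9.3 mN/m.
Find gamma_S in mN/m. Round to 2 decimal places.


cos(44 deg) = 0.719340
gamma_S = 9.3 + 66.3 * 0.719340
= 56.99 mN/m

56.99


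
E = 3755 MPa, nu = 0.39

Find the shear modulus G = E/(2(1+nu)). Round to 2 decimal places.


G = 3755 / (2 * 1.39)
= 1350.72 MPa

1350.72


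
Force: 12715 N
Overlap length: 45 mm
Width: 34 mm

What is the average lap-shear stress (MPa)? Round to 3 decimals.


Average shear stress = F / (overlap * width)
= 12715 / (45 * 34)
= 8.310 MPa

8.310


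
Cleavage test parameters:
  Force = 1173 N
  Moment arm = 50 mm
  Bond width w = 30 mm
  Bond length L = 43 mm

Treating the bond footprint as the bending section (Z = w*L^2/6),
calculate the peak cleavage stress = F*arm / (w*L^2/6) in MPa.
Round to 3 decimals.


M = 1173 * 50 = 58650 N*mm
Z = 30 * 43^2 / 6 = 55470 / 6 mm^3
sigma = M / Z = 6 * 58650 / 55470 = 351900 / 55470
= 6.344 MPa

6.344


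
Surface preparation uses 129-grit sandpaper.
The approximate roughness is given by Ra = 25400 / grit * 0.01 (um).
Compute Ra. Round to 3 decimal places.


Ra = 25400 / 129 * 0.01
= 254 / 129
= 1.969 um

1.969


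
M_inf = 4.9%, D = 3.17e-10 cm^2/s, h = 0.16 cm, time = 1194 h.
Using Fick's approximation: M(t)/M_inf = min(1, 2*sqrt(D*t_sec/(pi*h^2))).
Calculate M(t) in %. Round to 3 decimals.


t = 4298400 s
ratio = min(1, 2*sqrt(3.17e-10*4298400/(pi*0.0256)))
= 0.260326
M(t) = 4.9 * 0.260326 = 1.276%

1.276


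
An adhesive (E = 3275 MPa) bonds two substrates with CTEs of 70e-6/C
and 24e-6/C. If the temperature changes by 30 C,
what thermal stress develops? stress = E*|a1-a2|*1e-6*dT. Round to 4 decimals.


Stress = 3275 * |70 - 24| * 1e-6 * 30
= 4.5195 MPa

4.5195


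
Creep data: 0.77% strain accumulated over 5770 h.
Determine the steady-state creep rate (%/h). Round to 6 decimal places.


Rate = 0.77 / 5770 = 0.000133 %/h

0.000133


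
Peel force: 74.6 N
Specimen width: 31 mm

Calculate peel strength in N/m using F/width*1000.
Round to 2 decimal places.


Peel strength = 74.6 / 31 * 1000 = 2406.45 N/m

2406.45


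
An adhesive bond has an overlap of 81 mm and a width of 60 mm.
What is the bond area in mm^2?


Bond area = overlap * width
= 81 * 60
= 4860 mm^2

4860


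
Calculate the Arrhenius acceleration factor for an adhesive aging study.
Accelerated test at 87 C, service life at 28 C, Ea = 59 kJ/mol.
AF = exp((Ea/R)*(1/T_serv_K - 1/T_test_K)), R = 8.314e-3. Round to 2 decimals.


T_test = 360.15 K, T_serv = 301.15 K
Ea/R = 59 / 0.008314 = 7096.46
AF = exp(7096.46 * (1/301.15 - 1/360.15))
= 47.48

47.48


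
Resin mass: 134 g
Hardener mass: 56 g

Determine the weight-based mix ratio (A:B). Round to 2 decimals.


Ratio = 134 / 56 = 2.39

2.39


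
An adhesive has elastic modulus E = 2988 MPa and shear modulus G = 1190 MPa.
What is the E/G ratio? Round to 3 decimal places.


E/G = 2988 / 1190 = 2.511

2.511


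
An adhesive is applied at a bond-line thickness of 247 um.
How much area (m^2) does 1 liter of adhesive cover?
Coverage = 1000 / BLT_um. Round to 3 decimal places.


Coverage = 1000 / 247 = 4.049 m^2

4.049


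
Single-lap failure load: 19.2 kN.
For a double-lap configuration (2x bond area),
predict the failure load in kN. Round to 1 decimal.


Failure load = 19.2 * 2 = 38.4 kN

38.4


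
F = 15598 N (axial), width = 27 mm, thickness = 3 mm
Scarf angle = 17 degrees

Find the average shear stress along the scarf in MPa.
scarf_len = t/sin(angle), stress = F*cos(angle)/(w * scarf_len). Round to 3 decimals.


scarf_len = 3/sin(17 deg) = 10.2609
cos(17 deg) = 0.956305
stress = 15598*0.956305/(27*10.2609) = 53.841 MPa

53.841


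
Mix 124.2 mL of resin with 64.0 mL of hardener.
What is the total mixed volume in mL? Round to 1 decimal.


Total = 124.2 + 64.0 = 188.2 mL

188.2


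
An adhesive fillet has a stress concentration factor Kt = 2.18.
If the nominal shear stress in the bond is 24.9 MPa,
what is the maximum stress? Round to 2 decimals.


Max stress = 24.9 * 2.18 = 54.28 MPa

54.28


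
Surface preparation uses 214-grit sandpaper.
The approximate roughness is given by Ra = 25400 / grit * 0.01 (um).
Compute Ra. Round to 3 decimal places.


Ra = 25400 / 214 * 0.01
= 254 / 214
= 1.187 um

1.187


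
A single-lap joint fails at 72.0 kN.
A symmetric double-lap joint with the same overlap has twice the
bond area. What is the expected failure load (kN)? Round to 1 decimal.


Double-lap load = 2 * 72.0 = 144.0 kN

144.0


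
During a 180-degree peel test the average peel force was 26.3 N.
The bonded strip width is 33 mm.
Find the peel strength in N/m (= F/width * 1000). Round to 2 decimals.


Peel strength = F/width * 1000
= 26.3 / 33 * 1000
= 796.97 N/m

796.97


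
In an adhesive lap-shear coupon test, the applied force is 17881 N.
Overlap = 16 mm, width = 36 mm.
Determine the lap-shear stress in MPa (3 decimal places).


stress = F / (overlap * width)
= 17881 / (16 * 36)
= 31.043 MPa

31.043


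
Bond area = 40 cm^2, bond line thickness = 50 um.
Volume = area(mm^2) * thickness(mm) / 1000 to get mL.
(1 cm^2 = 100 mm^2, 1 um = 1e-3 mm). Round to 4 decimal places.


area_mm2 = 40 * 100 = 4000
blt_mm = 50 * 1e-3 = 0.05
vol_mm3 = 4000 * 0.05 = 200.0
vol_mL = 200.0 / 1000 = 0.2000 mL

0.2000


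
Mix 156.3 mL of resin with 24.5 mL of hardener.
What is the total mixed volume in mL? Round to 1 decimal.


Total = 156.3 + 24.5 = 180.8 mL

180.8


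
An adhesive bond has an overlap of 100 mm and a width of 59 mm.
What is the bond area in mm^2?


Bond area = overlap * width
= 100 * 59
= 5900 mm^2

5900


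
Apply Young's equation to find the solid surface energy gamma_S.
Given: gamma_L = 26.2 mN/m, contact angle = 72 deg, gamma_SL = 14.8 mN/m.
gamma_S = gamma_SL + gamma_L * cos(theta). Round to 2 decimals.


theta_rad = 72 * pi/180 = 1.256637
gamma_S = 14.8 + 26.2 * cos(1.256637)
= 22.90 mN/m

22.90


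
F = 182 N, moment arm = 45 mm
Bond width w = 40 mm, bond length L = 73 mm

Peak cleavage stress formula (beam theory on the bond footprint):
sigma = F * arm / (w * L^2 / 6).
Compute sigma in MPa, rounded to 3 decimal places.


sigma = (182 * 45) / (40 * 5329 / 6)
= 8190 * 6 / 213160
= 49140 / 213160
= 0.231 MPa

0.231


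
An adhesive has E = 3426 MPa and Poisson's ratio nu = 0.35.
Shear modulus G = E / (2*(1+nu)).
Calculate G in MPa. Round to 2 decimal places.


G = 3426 / (2*(1+0.35))
= 3426 / 2.70
= 1268.89 MPa

1268.89


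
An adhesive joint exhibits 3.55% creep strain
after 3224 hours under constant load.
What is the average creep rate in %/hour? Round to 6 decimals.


Creep rate = strain / time
= 3.55 / 3224
= 0.001101 %/h

0.001101


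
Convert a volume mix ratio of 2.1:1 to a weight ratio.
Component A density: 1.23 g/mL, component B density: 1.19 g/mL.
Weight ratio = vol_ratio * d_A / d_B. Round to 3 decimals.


= 2.1 * 1.23 / 1.19 = 2.171

2.171


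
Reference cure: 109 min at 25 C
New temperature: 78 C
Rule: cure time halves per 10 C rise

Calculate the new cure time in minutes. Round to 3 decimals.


factor = 2^((78-25)/10) = 39.3966
t_new = 109 / 39.3966 = 2.767 min

2.767


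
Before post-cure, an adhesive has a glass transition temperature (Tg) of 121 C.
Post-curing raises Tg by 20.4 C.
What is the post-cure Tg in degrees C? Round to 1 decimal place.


Tg_post = Tg_base + delta_Tg
= 121 + 20.4
= 141.4 C

141.4


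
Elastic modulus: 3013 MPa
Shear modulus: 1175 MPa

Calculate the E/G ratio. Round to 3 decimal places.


E / G = 3013 / 1175 = 2.564

2.564


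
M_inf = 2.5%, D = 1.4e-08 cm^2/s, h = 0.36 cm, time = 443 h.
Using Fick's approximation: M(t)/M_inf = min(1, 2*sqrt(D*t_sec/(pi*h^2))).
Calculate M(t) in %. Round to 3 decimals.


t = 1594800 s
ratio = min(1, 2*sqrt(1.4e-08*1594800/(pi*0.1296)))
= 0.468349
M(t) = 2.5 * 0.468349 = 1.171%

1.171


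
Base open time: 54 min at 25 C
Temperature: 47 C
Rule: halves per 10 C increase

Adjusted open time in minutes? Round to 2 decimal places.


Acceleration = 2^((47-25)/10) = 4.5948
Open time = 54 / 4.5948 = 11.75 min

11.75


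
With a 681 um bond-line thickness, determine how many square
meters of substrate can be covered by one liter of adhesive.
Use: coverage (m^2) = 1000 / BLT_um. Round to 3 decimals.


Coverage = 1000 / 681 = 1.468 m^2

1.468


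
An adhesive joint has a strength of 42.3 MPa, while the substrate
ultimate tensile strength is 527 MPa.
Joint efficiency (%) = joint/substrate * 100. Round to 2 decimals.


Efficiency = 42.3 / 527 * 100
= 8.03%

8.03


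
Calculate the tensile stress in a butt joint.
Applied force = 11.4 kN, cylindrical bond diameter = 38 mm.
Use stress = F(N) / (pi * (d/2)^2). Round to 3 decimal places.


A = pi * 19.0^2 = 1134.1149 mm^2
sigma = 11400.0 / 1134.1149 = 10.052 MPa

10.052


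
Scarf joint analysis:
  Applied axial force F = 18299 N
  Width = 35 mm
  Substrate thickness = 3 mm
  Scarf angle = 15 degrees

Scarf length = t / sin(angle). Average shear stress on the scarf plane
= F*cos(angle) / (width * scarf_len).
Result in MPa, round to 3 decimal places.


Scarf length = 3 / sin(15 deg) = 11.5911 mm
cos(15 deg) = 0.965926
Shear = 18299 * 0.965926 / (35 * 11.5911)
= 43.569 MPa

43.569


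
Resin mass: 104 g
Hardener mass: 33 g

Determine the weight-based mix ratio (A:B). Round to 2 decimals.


Ratio = 104 / 33 = 3.15

3.15


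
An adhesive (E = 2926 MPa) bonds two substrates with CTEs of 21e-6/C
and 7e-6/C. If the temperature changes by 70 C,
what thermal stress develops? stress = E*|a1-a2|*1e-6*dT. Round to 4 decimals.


Stress = 2926 * |21 - 7| * 1e-6 * 70
= 2.8675 MPa

2.8675


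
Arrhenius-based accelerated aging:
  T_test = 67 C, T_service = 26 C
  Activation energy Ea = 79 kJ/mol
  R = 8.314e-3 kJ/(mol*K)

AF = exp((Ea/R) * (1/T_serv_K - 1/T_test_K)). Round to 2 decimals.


T_test_K = 340.15, T_serv_K = 299.15
AF = exp((79/8.314e-3) * (1/299.15 - 1/340.15))
= 46.00

46.00


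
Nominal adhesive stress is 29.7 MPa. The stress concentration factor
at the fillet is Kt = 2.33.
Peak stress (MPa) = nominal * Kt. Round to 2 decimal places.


Peak = 29.7 * 2.33 = 69.20 MPa

69.20


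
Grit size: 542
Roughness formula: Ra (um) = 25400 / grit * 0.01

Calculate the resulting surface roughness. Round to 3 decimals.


Ra = 25400 / 542 * 0.01
= 0.469 um

0.469


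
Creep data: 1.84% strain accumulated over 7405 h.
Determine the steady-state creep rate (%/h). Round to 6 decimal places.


Rate = 1.84 / 7405 = 0.000248 %/h

0.000248


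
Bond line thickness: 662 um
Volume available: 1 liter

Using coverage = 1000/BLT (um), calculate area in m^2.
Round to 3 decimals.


1 L = 1e6 mm^3, thickness = 662 um = 0.662 mm
Area = 1e6 / 0.662 mm^2 = (1e6 / 0.662) / 1e6 m^2 = 1000 / 662 m^2
= 1.511 m^2

1.511


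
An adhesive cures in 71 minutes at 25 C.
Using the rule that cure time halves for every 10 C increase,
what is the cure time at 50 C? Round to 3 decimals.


Factor = 2^((50 - 25) / 10) = 5.6569
Cure time = 71 / 5.6569
= 12.551 minutes

12.551


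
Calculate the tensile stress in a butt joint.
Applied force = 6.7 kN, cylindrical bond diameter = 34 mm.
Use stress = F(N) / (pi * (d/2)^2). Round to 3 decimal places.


A = pi * 17.0^2 = 907.9203 mm^2
sigma = 6700.0 / 907.9203 = 7.380 MPa

7.380


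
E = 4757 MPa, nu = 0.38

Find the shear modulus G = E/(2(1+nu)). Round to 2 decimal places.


G = 4757 / (2 * 1.38)
= 1723.55 MPa

1723.55


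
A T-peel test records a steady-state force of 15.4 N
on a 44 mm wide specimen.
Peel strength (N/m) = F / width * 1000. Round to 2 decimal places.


Peel strength = 15.4 / 44 * 1000
= 350.00 N/m

350.00


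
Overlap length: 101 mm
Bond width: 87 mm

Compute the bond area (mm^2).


Bond area = 101 * 87 = 8787 mm^2

8787


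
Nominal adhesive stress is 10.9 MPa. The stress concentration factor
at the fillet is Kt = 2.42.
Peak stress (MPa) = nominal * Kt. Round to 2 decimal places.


Peak = 10.9 * 2.42 = 26.38 MPa

26.38


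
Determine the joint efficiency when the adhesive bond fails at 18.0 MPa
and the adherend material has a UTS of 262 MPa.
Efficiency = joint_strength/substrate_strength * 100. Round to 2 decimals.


Joint efficiency = 18.0 / 262 * 100
= 6.87%

6.87


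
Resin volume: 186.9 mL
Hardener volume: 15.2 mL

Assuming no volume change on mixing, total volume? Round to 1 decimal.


V_total = 186.9 + 15.2 = 202.1 mL

202.1


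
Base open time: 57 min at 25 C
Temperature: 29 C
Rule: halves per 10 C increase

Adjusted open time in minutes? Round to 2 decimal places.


Acceleration = 2^((29-25)/10) = 1.3195
Open time = 57 / 1.3195 = 43.20 min

43.20


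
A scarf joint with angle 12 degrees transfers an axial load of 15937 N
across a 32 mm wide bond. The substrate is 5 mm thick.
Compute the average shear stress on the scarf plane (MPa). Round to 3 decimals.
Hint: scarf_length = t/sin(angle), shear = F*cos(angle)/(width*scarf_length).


scarf_length = 5 / sin(12 deg) = 24.0487 mm
cos(12 deg) = 0.978148
shear stress = 15937 * 0.978148 / (32 * 24.0487)
= 20.257 MPa

20.257


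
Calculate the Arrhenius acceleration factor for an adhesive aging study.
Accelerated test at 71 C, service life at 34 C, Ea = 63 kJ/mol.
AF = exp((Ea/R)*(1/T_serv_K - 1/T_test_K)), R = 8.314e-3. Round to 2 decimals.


T_test = 344.15 K, T_serv = 307.15 K
Ea/R = 63 / 0.008314 = 7577.58
AF = exp(7577.58 * (1/307.15 - 1/344.15))
= 14.19

14.19


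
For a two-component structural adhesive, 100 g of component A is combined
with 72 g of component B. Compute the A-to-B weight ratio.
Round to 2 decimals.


Weight ratio A:B = 100 / 72
= 1.39

1.39


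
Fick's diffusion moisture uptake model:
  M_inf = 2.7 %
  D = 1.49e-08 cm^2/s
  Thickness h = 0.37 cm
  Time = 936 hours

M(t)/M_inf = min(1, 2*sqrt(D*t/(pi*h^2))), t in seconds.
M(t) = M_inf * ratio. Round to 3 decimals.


t_sec = 936 * 3600 = 3369600
ratio = 2*sqrt(1.49e-08*3369600/(pi*0.37^2))
= min(1, 0.683338)
= 0.683338
M(t) = 2.7 * 0.683338 = 1.845 %

1.845


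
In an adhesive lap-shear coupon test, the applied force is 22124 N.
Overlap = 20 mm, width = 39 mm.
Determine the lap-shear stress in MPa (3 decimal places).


stress = F / (overlap * width)
= 22124 / (20 * 39)
= 28.364 MPa

28.364
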